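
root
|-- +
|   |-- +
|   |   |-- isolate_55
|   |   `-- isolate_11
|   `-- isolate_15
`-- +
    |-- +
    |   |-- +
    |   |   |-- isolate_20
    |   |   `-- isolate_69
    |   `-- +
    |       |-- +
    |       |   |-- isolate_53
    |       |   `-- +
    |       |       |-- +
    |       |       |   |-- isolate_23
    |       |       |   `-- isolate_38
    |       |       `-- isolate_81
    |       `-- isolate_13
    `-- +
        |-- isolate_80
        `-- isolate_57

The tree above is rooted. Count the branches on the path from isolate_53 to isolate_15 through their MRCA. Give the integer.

The MRCA of isolate_53 and isolate_15 is the root of the tree.
From isolate_53 up to that node: 5 branches. From isolate_15 up to the same node: 2 branches. Total: 5 + 2 = 7.

7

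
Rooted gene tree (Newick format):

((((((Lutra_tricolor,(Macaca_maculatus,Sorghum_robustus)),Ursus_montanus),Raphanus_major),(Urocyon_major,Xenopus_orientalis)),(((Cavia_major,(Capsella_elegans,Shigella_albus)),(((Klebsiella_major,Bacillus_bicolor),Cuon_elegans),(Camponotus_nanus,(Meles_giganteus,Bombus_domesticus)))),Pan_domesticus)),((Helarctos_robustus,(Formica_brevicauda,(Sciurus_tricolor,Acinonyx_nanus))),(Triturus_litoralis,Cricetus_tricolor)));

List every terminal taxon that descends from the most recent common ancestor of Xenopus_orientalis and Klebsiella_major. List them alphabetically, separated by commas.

Bacillus_bicolor, Bombus_domesticus, Camponotus_nanus, Capsella_elegans, Cavia_major, Cuon_elegans, Klebsiella_major, Lutra_tricolor, Macaca_maculatus, Meles_giganteus, Pan_domesticus, Raphanus_major, Shigella_albus, Sorghum_robustus, Urocyon_major, Ursus_montanus, Xenopus_orientalis

Tracing Xenopus_orientalis: it sits inside (Urocyon_major,Xenopus_orientalis).
Tracing Klebsiella_major: it sits inside (Klebsiella_major,Bacillus_bicolor).
The smallest clade enclosing both is (((((Lutra_tricolor,(Macaca_maculatus,Sorghum_robustus)),Ursus_montanus),Raphanus_major),(Urocyon_major,Xenopus_orientalis)),(((Cavia_major,(Capsella_elegans,Shigella_albus)),(((Klebsiella_major,Bacillus_bicolor),Cuon_elegans),(Camponotus_nanus,(Meles_giganteus,Bombus_domesticus)))),Pan_domesticus)); the answer is its 17 terminal taxa in alphabetical order.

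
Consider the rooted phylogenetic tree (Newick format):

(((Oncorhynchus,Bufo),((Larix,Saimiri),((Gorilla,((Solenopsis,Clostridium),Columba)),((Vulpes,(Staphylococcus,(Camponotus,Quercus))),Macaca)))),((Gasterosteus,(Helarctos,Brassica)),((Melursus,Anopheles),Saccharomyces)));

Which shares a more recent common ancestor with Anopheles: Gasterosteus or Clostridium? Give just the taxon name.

Gasterosteus

The MRCA of Anopheles and Gasterosteus subtends ((Gasterosteus,(Helarctos,Brassica)),((Melursus,Anopheles),Saccharomyces)) (6 taxa).
The MRCA of Anopheles and Clostridium is the root, subtending the entire tree (19 taxa).
The first is nested inside the second, so Anopheles shares a more recent common ancestor with Gasterosteus.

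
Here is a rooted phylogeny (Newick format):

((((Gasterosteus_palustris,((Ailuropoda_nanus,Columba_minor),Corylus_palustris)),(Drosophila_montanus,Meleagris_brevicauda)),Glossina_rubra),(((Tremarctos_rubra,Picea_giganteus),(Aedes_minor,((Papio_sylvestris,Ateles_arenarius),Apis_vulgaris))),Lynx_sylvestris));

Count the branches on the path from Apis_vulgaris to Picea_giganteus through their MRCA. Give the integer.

5

The MRCA of Apis_vulgaris and Picea_giganteus is the node subtending ((Tremarctos_rubra,Picea_giganteus),(Aedes_minor,((Papio_sylvestris,Ateles_arenarius),Apis_vulgaris))).
From Apis_vulgaris up to that node: 3 branches. From Picea_giganteus up to the same node: 2 branches. Total: 3 + 2 = 5.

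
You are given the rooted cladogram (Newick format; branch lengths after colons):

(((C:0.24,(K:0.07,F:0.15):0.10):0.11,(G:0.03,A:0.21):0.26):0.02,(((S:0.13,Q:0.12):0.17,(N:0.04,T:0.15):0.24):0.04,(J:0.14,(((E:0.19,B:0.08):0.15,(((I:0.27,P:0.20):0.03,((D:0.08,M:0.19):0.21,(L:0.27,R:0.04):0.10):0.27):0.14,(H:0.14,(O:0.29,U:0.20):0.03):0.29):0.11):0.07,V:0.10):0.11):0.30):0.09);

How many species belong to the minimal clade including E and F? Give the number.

The MRCA of E and F is the root, so the clade is the entire tree.
That clade contains 22 terminal taxa: A, B, C, D, E, F, G, H, I, J, K, L, M, N, O, P, Q, R, S, T, U, V.

22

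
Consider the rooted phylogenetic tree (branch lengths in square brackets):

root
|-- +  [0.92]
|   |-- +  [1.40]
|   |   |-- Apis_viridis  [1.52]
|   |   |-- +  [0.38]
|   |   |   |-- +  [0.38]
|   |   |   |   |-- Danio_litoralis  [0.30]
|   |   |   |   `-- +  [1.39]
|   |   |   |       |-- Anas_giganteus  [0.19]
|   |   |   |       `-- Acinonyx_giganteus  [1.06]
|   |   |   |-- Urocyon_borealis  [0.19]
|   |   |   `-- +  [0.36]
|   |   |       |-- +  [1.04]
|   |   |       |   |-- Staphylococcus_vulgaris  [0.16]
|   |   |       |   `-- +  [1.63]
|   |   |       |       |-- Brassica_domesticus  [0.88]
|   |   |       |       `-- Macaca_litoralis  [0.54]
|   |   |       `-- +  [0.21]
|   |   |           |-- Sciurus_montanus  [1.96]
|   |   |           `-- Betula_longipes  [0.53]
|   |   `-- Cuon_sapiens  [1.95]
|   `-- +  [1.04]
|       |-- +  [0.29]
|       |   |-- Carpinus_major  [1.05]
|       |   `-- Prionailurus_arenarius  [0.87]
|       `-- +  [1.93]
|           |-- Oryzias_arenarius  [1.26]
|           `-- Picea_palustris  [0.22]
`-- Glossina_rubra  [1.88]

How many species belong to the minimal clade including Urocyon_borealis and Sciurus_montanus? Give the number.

The MRCA of Urocyon_borealis and Sciurus_montanus is the node subtending ((Danio_litoralis,(Anas_giganteus,Acinonyx_giganteus)),Urocyon_borealis,((Staphylococcus_vulgaris,(Brassica_domesticus,Macaca_litoralis)),(Sciurus_montanus,Betula_longipes))).
That clade contains 9 terminal taxa: Acinonyx_giganteus, Anas_giganteus, Betula_longipes, Brassica_domesticus, Danio_litoralis, Macaca_litoralis, Sciurus_montanus, Staphylococcus_vulgaris, Urocyon_borealis.

9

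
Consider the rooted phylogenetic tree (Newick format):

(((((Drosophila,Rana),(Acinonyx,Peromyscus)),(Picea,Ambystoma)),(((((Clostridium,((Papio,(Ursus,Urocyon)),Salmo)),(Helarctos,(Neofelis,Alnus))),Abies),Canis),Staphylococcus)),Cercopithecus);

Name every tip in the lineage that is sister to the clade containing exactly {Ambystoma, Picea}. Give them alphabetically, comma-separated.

Acinonyx, Drosophila, Peromyscus, Rana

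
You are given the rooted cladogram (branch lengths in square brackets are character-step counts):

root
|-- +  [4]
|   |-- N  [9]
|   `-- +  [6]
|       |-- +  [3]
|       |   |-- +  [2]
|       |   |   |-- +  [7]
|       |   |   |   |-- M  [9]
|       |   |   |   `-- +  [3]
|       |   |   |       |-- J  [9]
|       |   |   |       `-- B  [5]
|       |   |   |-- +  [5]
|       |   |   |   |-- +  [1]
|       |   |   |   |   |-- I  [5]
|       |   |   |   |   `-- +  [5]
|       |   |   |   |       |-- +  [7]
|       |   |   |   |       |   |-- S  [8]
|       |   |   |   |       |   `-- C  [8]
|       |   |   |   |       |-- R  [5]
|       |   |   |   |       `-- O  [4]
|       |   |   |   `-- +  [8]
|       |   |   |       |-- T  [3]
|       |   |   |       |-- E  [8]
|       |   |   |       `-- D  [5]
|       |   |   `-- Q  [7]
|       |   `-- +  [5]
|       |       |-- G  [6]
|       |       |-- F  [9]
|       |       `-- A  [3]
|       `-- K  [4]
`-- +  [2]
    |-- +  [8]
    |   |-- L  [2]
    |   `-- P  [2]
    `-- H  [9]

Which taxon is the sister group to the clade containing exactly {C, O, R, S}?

The clade containing exactly {C, O, R, S} attaches to the tree at the node subtending (I,((S,C),R,O)).
The other lineage descending from that same node — the sister group — is the single tip I.

I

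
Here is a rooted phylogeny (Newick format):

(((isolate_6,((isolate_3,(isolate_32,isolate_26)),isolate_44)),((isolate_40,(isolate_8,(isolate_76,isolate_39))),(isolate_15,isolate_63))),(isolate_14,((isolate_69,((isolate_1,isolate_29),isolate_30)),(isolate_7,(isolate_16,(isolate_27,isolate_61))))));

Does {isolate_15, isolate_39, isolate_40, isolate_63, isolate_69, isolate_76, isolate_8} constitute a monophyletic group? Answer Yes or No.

No

The MRCA of the listed taxa is the root, so the smallest clade containing them is the whole tree.
That clade also contains isolate_1, isolate_14, isolate_16, isolate_26, isolate_27, isolate_29, isolate_3, isolate_30, isolate_32, isolate_44, isolate_6, isolate_61, isolate_7, which are not in the proposed group, so the group is not monophyletic.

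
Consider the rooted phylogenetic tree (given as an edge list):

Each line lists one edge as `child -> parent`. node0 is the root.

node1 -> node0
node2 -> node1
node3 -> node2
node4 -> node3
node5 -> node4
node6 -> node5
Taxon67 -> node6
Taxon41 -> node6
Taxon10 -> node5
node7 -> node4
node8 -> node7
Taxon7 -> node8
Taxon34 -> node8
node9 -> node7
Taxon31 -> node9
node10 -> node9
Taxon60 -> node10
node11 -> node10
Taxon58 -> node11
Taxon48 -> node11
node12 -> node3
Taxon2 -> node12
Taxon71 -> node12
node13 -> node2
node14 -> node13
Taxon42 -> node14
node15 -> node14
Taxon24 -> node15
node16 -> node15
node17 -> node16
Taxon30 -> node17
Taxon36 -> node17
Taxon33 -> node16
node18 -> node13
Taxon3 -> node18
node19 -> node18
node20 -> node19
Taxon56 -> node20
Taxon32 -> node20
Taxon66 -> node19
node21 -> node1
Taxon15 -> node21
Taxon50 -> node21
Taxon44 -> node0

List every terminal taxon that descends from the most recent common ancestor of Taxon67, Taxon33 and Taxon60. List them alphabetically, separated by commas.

Taxon10, Taxon2, Taxon24, Taxon3, Taxon30, Taxon31, Taxon32, Taxon33, Taxon34, Taxon36, Taxon41, Taxon42, Taxon48, Taxon56, Taxon58, Taxon60, Taxon66, Taxon67, Taxon7, Taxon71

Tracing Taxon67: it sits inside (Taxon67,Taxon41).
Tracing Taxon33: it sits inside ((Taxon30,Taxon36),Taxon33).
Tracing Taxon60: it sits inside (Taxon60,(Taxon58,Taxon48)).
The smallest clade enclosing all 3 is (((((Taxon67,Taxon41),Taxon10),((Taxon7,Taxon34),(Taxon31,(Taxon60,(Taxon58,Taxon48))))),(Taxon2,Taxon71)),((Taxon42,(Taxon24,((Taxon30,Taxon36),Taxon33))),(Taxon3,((Taxon56,Taxon32),Taxon66)))); the answer is its 20 terminal taxa in alphabetical order.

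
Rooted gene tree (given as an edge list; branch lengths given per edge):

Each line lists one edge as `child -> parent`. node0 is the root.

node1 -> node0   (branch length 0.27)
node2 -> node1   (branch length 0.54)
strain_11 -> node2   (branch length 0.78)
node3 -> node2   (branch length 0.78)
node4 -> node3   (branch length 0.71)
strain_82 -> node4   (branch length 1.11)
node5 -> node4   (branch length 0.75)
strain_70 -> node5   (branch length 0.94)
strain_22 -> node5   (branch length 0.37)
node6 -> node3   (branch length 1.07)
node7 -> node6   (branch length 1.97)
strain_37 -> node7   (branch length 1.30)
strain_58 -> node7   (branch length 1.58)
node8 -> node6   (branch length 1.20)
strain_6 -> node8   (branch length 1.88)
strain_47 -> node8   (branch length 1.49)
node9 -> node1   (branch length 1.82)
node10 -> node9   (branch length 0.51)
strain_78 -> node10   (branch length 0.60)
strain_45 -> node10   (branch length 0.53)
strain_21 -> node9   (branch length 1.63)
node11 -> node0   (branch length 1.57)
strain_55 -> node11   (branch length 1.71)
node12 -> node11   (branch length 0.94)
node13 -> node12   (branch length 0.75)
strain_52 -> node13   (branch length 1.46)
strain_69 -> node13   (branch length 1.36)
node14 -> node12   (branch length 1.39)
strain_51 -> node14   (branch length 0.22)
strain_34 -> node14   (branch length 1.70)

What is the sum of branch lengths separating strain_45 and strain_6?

8.33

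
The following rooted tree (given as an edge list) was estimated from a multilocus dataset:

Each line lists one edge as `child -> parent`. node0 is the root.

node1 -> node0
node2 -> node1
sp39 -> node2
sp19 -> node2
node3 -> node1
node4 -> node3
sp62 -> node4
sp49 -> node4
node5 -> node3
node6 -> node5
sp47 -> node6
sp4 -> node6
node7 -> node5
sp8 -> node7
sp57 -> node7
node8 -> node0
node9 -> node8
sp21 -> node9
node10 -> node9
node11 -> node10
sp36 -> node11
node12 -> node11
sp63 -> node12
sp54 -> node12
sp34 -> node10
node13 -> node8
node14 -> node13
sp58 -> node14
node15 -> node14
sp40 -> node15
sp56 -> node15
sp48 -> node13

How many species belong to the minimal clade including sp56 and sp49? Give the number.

17

The MRCA of sp56 and sp49 is the root, so the clade is the entire tree.
That clade contains 17 terminal taxa: sp19, sp21, sp34, sp36, sp39, sp4, sp40, sp47, sp48, sp49, sp54, sp56, sp57, sp58, sp62, sp63, sp8.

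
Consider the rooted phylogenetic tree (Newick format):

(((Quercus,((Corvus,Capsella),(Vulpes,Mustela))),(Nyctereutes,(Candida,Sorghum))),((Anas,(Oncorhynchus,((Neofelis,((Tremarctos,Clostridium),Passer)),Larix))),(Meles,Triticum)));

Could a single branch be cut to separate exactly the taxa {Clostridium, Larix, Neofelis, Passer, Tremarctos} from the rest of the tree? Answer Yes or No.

Yes

The most recent common ancestor of these taxa subtends ((Neofelis,((Tremarctos,Clostridium),Passer)),Larix).
That clade has exactly 5 tips — every listed taxon and nothing else — so the group is monophyletic.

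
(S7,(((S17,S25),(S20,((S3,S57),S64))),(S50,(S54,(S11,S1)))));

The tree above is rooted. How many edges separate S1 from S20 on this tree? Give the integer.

7

The MRCA of S1 and S20 is the node subtending (((S17,S25),(S20,((S3,S57),S64))),(S50,(S54,(S11,S1)))).
From S1 up to that node: 4 branches. From S20 up to the same node: 3 branches. Total: 4 + 3 = 7.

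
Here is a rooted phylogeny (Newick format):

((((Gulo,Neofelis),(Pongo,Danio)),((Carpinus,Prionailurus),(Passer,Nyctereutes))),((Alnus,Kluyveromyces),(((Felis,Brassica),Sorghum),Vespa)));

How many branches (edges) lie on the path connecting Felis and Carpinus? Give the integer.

The MRCA of Felis and Carpinus is the root of the tree.
From Felis up to that node: 5 branches. From Carpinus up to the same node: 4 branches. Total: 5 + 4 = 9.

9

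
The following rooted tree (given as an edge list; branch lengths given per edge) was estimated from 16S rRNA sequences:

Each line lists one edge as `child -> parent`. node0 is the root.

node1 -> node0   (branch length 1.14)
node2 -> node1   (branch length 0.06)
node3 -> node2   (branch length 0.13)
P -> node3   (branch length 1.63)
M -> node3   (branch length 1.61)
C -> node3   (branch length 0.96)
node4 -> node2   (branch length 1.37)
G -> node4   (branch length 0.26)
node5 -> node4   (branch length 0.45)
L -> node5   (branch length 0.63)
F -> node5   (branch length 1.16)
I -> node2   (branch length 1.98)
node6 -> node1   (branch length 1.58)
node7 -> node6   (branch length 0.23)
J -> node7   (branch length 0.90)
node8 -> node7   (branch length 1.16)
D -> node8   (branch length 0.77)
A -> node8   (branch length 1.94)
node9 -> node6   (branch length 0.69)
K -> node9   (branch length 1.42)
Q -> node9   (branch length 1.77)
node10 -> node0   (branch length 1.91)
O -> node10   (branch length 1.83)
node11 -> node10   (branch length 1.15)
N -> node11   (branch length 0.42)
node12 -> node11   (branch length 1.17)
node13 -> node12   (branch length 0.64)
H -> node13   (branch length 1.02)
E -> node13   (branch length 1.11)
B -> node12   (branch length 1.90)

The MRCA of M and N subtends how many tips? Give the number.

The MRCA of M and N is the root, so the clade is the entire tree.
That clade contains 17 terminal taxa: A, B, C, D, E, F, G, H, I, J, K, L, M, N, O, P, Q.

17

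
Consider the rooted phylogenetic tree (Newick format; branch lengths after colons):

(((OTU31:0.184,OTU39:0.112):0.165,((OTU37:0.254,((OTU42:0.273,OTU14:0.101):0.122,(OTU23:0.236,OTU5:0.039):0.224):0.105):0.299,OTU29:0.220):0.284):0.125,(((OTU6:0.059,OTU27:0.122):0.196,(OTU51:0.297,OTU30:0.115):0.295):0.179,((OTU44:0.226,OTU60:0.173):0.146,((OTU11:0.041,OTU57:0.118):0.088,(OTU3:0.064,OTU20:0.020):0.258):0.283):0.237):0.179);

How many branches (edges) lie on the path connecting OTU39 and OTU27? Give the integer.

The MRCA of OTU39 and OTU27 is the root of the tree.
From OTU39 up to that node: 3 branches. From OTU27 up to the same node: 4 branches. Total: 3 + 4 = 7.

7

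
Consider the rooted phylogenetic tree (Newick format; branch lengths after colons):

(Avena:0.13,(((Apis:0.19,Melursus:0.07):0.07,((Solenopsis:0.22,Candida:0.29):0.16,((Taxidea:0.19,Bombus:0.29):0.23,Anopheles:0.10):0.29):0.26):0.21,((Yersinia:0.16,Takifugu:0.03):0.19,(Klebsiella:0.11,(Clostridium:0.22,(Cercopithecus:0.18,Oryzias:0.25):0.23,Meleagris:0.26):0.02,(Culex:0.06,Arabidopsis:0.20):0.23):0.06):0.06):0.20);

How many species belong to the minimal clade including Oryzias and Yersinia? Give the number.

The MRCA of Oryzias and Yersinia is the node subtending ((Yersinia,Takifugu),(Klebsiella,(Clostridium,(Cercopithecus,Oryzias),Meleagris),(Culex,Arabidopsis))).
That clade contains 9 terminal taxa: Arabidopsis, Cercopithecus, Clostridium, Culex, Klebsiella, Meleagris, Oryzias, Takifugu, Yersinia.

9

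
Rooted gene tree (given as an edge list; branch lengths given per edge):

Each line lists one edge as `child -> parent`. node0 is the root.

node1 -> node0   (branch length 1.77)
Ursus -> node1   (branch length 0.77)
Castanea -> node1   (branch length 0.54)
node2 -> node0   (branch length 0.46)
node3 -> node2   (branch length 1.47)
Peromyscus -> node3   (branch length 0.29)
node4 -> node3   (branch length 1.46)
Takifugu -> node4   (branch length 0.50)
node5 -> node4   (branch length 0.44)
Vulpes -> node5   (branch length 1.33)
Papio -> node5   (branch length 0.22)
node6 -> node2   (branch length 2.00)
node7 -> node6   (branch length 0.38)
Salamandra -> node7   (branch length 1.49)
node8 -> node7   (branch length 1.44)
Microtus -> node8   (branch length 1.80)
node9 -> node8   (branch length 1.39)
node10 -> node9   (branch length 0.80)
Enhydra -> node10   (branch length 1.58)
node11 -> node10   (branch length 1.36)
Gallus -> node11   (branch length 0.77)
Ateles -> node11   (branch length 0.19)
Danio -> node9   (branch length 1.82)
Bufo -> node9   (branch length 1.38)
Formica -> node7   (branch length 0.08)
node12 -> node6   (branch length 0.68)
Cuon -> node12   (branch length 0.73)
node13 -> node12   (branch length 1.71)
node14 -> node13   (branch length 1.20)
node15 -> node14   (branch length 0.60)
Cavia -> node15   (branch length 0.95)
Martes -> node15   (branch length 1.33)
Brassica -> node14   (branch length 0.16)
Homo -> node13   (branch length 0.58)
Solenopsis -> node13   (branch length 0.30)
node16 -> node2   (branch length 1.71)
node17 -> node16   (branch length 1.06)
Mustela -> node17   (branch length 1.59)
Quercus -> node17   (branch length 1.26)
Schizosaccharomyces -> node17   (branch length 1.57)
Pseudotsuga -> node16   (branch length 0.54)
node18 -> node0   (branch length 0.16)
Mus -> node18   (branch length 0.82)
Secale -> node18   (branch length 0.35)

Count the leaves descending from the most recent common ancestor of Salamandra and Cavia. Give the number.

14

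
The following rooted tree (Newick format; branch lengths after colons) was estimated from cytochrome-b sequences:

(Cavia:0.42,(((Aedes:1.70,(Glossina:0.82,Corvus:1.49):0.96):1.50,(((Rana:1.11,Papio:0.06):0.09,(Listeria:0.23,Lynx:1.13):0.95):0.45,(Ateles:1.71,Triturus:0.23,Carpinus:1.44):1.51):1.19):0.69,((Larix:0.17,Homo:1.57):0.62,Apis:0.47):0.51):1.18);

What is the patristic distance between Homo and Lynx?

7.11

The path runs Homo → … → MRCA → … → Lynx; the MRCA is the node subtending (((Aedes,(Glossina,Corvus)),(((Rana,Papio),(Listeria,Lynx)),(Ateles,Triturus,Carpinus))),((Larix,Homo),Apis)).
Branch lengths along that path: 1.57 + 0.62 + 0.51 + 0.69 + 1.19 + 0.45 + 0.95 + 1.13 = 7.11.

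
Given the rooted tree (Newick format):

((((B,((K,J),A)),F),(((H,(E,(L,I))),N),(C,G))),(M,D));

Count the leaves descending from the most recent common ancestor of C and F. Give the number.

12

The MRCA of C and F is the node subtending (((B,((K,J),A)),F),(((H,(E,(L,I))),N),(C,G))).
That clade contains 12 terminal taxa: A, B, C, E, F, G, H, I, J, K, L, N.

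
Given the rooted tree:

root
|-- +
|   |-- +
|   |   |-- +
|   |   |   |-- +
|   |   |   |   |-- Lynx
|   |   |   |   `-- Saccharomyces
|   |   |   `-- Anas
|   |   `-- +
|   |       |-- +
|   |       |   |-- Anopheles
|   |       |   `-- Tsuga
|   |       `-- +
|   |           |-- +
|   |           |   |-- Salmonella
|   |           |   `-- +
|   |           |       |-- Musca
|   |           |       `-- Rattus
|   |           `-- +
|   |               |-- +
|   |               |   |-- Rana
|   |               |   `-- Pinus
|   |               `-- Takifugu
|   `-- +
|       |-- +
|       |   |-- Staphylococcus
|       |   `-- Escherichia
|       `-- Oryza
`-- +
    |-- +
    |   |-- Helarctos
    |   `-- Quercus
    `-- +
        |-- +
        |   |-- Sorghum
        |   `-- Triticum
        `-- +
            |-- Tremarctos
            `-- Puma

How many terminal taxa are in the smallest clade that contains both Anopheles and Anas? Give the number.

The MRCA of Anopheles and Anas is the node subtending (((Lynx,Saccharomyces),Anas),((Anopheles,Tsuga),((Salmonella,(Musca,Rattus)),((Rana,Pinus),Takifugu)))).
That clade contains 11 terminal taxa: Anas, Anopheles, Lynx, Musca, Pinus, Rana, Rattus, Saccharomyces, Salmonella, Takifugu, Tsuga.

11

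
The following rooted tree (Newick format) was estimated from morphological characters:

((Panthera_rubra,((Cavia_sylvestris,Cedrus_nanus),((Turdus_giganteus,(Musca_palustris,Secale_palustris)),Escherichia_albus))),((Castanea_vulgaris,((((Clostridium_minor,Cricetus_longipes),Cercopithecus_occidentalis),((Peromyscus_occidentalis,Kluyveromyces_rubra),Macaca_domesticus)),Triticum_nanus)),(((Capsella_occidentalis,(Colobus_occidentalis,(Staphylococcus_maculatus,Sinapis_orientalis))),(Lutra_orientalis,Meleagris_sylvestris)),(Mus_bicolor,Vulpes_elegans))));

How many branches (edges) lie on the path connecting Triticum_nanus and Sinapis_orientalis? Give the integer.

9

The MRCA of Triticum_nanus and Sinapis_orientalis is the node subtending ((Castanea_vulgaris,((((Clostridium_minor,Cricetus_longipes),Cercopithecus_occidentalis),((Peromyscus_occidentalis,Kluyveromyces_rubra),Macaca_domesticus)),Triticum_nanus)),(((Capsella_occidentalis,(Colobus_occidentalis,(Staphylococcus_maculatus,Sinapis_orientalis))),(Lutra_orientalis,Meleagris_sylvestris)),(Mus_bicolor,Vulpes_elegans))).
From Triticum_nanus up to that node: 3 branches. From Sinapis_orientalis up to the same node: 6 branches. Total: 3 + 6 = 9.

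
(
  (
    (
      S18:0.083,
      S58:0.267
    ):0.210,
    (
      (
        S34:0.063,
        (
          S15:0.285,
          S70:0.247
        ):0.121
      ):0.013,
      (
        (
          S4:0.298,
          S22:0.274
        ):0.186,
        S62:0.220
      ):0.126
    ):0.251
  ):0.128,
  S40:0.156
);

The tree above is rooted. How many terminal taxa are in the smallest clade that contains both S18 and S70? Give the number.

8

The MRCA of S18 and S70 is the node subtending ((S18,S58),((S34,(S15,S70)),((S4,S22),S62))).
That clade contains 8 terminal taxa: S15, S18, S22, S34, S4, S58, S62, S70.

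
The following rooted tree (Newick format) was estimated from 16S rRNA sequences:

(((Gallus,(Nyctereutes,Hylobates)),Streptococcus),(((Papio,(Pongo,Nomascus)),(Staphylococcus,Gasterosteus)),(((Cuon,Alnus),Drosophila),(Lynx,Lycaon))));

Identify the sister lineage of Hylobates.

Hylobates attaches to the tree at the node subtending (Nyctereutes,Hylobates).
The other lineage descending from that same node — the sister group — is the single tip Nyctereutes.

Nyctereutes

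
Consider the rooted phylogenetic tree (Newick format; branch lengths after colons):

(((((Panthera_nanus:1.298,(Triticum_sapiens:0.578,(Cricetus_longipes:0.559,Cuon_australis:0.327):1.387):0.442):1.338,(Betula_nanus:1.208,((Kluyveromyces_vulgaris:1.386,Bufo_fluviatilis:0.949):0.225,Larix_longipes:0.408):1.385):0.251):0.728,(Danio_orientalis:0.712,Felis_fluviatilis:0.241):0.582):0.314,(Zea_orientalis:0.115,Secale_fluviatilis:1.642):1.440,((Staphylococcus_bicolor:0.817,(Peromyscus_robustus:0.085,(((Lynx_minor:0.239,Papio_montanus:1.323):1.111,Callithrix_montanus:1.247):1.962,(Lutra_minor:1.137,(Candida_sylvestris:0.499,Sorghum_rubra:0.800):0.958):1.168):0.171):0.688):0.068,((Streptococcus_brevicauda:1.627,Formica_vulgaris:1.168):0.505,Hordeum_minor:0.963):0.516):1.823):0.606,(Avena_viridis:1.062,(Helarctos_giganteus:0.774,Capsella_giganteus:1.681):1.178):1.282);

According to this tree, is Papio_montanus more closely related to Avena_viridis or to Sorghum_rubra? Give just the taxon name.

The MRCA of Papio_montanus and Sorghum_rubra subtends (((Lynx_minor,Papio_montanus),Callithrix_montanus),(Lutra_minor,(Candida_sylvestris,Sorghum_rubra))) (6 taxa).
The MRCA of Papio_montanus and Avena_viridis is the root, subtending the entire tree (26 taxa).
The first is nested inside the second, so Papio_montanus shares a more recent common ancestor with Sorghum_rubra.

Sorghum_rubra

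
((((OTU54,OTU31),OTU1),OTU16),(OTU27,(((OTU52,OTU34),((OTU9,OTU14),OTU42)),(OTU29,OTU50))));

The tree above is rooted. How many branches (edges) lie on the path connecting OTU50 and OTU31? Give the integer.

The MRCA of OTU50 and OTU31 is the root of the tree.
From OTU50 up to that node: 4 branches. From OTU31 up to the same node: 4 branches. Total: 4 + 4 = 8.

8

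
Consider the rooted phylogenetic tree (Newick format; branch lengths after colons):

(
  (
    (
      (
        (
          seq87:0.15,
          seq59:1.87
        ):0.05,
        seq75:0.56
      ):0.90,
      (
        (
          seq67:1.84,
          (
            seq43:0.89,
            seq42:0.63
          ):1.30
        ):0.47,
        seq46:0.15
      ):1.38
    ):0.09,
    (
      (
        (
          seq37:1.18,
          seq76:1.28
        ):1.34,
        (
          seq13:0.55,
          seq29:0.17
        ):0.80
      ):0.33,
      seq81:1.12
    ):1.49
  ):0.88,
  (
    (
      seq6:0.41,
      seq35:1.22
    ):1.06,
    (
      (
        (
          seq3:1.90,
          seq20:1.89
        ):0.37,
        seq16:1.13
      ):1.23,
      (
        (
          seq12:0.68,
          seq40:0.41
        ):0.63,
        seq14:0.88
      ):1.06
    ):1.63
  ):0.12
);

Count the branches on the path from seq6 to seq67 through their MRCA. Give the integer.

The MRCA of seq6 and seq67 is the root of the tree.
From seq6 up to that node: 3 branches. From seq67 up to the same node: 5 branches. Total: 3 + 5 = 8.

8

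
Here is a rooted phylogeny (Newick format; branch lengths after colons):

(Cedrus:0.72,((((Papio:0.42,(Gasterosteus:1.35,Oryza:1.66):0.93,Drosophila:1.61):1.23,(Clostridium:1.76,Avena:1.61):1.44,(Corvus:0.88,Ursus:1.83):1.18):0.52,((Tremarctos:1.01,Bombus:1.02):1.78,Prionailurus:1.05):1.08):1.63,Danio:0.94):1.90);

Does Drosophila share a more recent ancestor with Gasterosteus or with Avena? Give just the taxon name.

Gasterosteus

The MRCA of Drosophila and Gasterosteus subtends (Papio,(Gasterosteus,Oryza),Drosophila) (4 taxa).
The MRCA of Drosophila and Avena subtends ((Papio,(Gasterosteus,Oryza),Drosophila),(Clostridium,Avena),(Corvus,Ursus)) (8 taxa).
The first is nested inside the second, so Drosophila shares a more recent common ancestor with Gasterosteus.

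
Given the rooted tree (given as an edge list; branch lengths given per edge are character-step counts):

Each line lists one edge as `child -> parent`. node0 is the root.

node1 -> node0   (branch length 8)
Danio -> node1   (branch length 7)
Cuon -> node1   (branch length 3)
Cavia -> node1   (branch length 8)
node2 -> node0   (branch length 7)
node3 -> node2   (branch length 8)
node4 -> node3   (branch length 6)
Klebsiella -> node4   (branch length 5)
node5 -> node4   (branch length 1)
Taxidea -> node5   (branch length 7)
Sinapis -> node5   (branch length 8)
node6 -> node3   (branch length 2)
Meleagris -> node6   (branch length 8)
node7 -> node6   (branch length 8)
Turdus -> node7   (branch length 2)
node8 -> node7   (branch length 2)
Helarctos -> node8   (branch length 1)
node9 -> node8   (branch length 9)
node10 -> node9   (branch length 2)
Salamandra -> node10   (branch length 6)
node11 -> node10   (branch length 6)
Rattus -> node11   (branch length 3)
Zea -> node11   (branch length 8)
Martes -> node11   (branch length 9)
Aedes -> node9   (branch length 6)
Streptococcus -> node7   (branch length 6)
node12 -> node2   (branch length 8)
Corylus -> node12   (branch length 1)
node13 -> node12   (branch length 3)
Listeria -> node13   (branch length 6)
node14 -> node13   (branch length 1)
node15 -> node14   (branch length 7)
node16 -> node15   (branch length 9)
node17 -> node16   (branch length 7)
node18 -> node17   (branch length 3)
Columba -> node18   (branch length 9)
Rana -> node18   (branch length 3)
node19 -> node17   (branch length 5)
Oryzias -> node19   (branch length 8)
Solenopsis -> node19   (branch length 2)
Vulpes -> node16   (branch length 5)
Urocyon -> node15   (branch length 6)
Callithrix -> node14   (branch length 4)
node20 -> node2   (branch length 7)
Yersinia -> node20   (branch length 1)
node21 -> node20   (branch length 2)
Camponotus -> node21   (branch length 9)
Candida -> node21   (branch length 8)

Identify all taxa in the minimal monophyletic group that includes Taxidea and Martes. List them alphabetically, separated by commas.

Tracing Taxidea: it sits inside (Taxidea,Sinapis).
Tracing Martes: it sits inside (Rattus,Zea,Martes).
The smallest clade enclosing both is ((Klebsiella,(Taxidea,Sinapis)),(Meleagris,(Turdus,(Helarctos,((Salamandra,(Rattus,Zea,Martes)),Aedes)),Streptococcus))); the answer is its 12 terminal taxa in alphabetical order.

Aedes, Helarctos, Klebsiella, Martes, Meleagris, Rattus, Salamandra, Sinapis, Streptococcus, Taxidea, Turdus, Zea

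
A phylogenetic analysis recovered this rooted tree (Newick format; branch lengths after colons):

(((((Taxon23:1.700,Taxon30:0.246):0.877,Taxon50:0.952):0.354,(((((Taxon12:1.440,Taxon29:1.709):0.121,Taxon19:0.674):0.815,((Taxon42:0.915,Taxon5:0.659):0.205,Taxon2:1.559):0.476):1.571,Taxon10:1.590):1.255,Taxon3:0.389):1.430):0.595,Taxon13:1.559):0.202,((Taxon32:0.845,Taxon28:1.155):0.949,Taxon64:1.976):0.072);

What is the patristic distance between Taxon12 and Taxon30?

The path runs Taxon12 → … → MRCA → … → Taxon30; the MRCA is the node subtending (((Taxon23,Taxon30),Taxon50),(((((Taxon12,Taxon29),Taxon19),((Taxon42,Taxon5),Taxon2)),Taxon10),Taxon3)).
Branch lengths along that path: 1.440 + 0.121 + 0.815 + 1.571 + 1.255 + 1.430 + 0.354 + 0.877 + 0.246 = 8.109.

8.109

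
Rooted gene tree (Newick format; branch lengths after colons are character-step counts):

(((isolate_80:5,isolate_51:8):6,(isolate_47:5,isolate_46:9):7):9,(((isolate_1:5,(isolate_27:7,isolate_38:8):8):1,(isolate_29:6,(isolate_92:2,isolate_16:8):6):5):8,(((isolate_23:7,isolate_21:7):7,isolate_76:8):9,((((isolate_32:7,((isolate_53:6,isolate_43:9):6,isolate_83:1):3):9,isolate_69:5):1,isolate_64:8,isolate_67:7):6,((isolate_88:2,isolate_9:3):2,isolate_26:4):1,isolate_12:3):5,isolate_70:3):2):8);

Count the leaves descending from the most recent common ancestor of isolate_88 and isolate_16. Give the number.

21

The MRCA of isolate_88 and isolate_16 is the node subtending (((isolate_1,(isolate_27,isolate_38)),(isolate_29,(isolate_92,isolate_16))),(((isolate_23,isolate_21),isolate_76),((((isolate_32,((isolate_53,isolate_43),isolate_83)),isolate_69),isolate_64,isolate_67),((isolate_88,isolate_9),isolate_26),isolate_12),isolate_70)).
That clade contains 21 terminal taxa: isolate_1, isolate_12, isolate_16, isolate_21, isolate_23, isolate_26, isolate_27, isolate_29, isolate_32, isolate_38, isolate_43, isolate_53, isolate_64, isolate_67, isolate_69, isolate_70, isolate_76, isolate_83, isolate_88, isolate_9, isolate_92.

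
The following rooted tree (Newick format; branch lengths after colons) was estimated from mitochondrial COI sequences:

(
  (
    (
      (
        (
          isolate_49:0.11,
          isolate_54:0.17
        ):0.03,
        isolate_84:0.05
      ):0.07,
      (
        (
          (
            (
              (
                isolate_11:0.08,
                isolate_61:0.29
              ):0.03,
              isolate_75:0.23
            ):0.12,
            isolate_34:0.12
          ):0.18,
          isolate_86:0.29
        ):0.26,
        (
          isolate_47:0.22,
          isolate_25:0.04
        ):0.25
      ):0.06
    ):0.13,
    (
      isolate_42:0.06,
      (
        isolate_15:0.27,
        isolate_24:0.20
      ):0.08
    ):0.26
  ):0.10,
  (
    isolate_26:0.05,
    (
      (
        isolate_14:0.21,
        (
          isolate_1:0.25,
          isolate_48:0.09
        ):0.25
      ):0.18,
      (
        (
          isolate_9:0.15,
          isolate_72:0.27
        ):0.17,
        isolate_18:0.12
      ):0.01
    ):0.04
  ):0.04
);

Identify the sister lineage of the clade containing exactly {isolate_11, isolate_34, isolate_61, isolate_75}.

The clade containing exactly {isolate_11, isolate_34, isolate_61, isolate_75} attaches to the tree at the node subtending ((((isolate_11,isolate_61),isolate_75),isolate_34),isolate_86).
The other lineage descending from that same node — the sister group — is the single tip isolate_86.

isolate_86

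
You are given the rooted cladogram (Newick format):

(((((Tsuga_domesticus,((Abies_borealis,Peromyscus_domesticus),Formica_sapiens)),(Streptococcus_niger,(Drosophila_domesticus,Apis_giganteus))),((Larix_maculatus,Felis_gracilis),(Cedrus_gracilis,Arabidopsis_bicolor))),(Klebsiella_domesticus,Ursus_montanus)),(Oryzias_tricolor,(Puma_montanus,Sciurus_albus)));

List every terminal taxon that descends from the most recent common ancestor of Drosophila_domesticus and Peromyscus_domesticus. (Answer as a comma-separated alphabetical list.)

Tracing Drosophila_domesticus: it sits inside (Drosophila_domesticus,Apis_giganteus).
Tracing Peromyscus_domesticus: it sits inside (Abies_borealis,Peromyscus_domesticus).
The smallest clade enclosing both is ((Tsuga_domesticus,((Abies_borealis,Peromyscus_domesticus),Formica_sapiens)),(Streptococcus_niger,(Drosophila_domesticus,Apis_giganteus))); the answer is its 7 terminal taxa in alphabetical order.

Abies_borealis, Apis_giganteus, Drosophila_domesticus, Formica_sapiens, Peromyscus_domesticus, Streptococcus_niger, Tsuga_domesticus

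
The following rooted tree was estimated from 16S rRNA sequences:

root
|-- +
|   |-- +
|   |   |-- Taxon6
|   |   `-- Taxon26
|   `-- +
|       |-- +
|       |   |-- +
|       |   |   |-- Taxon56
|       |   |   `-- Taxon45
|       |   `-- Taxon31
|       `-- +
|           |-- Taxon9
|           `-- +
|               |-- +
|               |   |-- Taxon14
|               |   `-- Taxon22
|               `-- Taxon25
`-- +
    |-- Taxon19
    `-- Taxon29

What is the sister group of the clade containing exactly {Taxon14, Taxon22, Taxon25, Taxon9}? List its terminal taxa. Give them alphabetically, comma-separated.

Taxon31, Taxon45, Taxon56

The clade containing exactly {Taxon14, Taxon22, Taxon25, Taxon9} attaches to the tree at the node subtending (((Taxon56,Taxon45),Taxon31),(Taxon9,((Taxon14,Taxon22),Taxon25))).
The other lineage descending from that same node — the sister group — is ((Taxon56,Taxon45),Taxon31); its 3 tips in alphabetical order are the answer.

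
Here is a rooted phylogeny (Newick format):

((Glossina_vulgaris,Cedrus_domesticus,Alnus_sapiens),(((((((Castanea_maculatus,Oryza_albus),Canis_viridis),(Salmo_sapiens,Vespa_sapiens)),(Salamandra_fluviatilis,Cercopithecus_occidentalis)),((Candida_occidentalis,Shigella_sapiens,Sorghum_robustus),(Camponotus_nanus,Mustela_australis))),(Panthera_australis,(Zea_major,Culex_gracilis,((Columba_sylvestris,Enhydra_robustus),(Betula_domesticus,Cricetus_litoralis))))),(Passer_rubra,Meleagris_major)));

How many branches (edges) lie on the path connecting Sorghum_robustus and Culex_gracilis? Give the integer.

The MRCA of Sorghum_robustus and Culex_gracilis is the node subtending ((((((Castanea_maculatus,Oryza_albus),Canis_viridis),(Salmo_sapiens,Vespa_sapiens)),(Salamandra_fluviatilis,Cercopithecus_occidentalis)),((Candida_occidentalis,Shigella_sapiens,Sorghum_robustus),(Camponotus_nanus,Mustela_australis))),(Panthera_australis,(Zea_major,Culex_gracilis,((Columba_sylvestris,Enhydra_robustus),(Betula_domesticus,Cricetus_litoralis))))).
From Sorghum_robustus up to that node: 4 branches. From Culex_gracilis up to the same node: 3 branches. Total: 4 + 3 = 7.

7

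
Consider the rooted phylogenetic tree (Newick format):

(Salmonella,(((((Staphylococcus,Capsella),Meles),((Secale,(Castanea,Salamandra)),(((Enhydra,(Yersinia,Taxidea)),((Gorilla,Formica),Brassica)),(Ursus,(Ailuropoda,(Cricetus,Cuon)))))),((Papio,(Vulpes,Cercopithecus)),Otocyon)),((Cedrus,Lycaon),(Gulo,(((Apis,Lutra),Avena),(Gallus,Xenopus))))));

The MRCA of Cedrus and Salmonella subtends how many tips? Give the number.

29

The MRCA of Cedrus and Salmonella is the root, so the clade is the entire tree.
That clade contains 29 terminal taxa: Ailuropoda, Apis, Avena, Brassica, Capsella, Castanea, Cedrus, Cercopithecus, Cricetus, Cuon, Enhydra, Formica, Gallus, Gorilla, Gulo, Lutra, Lycaon, Meles, Otocyon, Papio, Salamandra, Salmonella, Secale, Staphylococcus, Taxidea, Ursus, Vulpes, Xenopus, Yersinia.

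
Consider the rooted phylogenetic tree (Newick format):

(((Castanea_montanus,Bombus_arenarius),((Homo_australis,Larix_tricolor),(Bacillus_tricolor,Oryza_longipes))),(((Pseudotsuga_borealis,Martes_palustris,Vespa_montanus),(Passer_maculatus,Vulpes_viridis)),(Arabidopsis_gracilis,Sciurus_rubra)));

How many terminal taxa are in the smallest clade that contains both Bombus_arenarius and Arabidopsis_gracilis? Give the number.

13

The MRCA of Bombus_arenarius and Arabidopsis_gracilis is the root, so the clade is the entire tree.
That clade contains 13 terminal taxa: Arabidopsis_gracilis, Bacillus_tricolor, Bombus_arenarius, Castanea_montanus, Homo_australis, Larix_tricolor, Martes_palustris, Oryza_longipes, Passer_maculatus, Pseudotsuga_borealis, Sciurus_rubra, Vespa_montanus, Vulpes_viridis.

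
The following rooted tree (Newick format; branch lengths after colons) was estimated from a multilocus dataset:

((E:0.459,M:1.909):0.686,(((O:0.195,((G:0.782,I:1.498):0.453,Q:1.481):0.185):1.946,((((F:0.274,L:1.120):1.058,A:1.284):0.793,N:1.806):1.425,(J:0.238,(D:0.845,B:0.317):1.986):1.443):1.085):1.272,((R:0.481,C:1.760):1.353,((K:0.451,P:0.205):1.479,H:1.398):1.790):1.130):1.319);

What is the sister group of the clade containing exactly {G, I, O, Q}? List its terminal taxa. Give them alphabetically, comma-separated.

The clade containing exactly {G, I, O, Q} attaches to the tree at the node subtending ((O,((G,I),Q)),((((F,L),A),N),(J,(D,B)))).
The other lineage descending from that same node — the sister group — is ((((F,L),A),N),(J,(D,B))); its 7 tips in alphabetical order are the answer.

A, B, D, F, J, L, N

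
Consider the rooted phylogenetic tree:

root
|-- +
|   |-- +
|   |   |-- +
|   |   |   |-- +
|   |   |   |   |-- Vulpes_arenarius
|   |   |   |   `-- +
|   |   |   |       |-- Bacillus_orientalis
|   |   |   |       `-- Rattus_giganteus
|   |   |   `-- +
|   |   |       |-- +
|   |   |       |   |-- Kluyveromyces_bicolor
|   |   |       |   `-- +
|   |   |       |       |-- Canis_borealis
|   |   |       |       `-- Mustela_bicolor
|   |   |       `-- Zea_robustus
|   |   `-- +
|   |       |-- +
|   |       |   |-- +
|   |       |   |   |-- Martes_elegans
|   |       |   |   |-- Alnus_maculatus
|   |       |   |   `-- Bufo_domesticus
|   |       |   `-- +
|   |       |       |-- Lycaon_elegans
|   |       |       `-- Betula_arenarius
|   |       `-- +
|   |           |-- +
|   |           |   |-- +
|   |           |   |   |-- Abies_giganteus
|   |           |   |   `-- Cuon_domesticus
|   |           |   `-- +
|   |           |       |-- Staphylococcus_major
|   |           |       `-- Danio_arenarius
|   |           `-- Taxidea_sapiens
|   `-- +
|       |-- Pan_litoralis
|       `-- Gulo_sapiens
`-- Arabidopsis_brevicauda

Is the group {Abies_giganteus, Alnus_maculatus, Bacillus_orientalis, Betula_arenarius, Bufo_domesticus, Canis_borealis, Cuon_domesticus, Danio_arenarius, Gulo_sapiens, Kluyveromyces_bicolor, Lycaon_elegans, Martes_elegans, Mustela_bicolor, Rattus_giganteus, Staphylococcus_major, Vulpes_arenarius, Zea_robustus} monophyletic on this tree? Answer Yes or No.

No

The MRCA of the listed taxa subtends ((((Vulpes_arenarius,(Bacillus_orientalis,Rattus_giganteus)),((Kluyveromyces_bicolor,(Canis_borealis,Mustela_bicolor)),Zea_robustus)),(((Martes_elegans,Alnus_maculatus,Bufo_domesticus),(Lycaon_elegans,Betula_arenarius)),(((Abies_giganteus,Cuon_domesticus),(Staphylococcus_major,Danio_arenarius)),Taxidea_sapiens))),(Pan_litoralis,Gulo_sapiens)).
That clade also contains Pan_litoralis, Taxidea_sapiens, which are not in the proposed group, so the group is not monophyletic.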